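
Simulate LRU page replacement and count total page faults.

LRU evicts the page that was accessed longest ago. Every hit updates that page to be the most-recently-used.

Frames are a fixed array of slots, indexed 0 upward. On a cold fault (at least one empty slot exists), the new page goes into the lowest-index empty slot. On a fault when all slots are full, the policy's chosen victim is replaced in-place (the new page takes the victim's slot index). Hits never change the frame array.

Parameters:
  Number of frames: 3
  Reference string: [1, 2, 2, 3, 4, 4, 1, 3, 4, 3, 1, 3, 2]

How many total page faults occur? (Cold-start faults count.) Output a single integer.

Answer: 6

Derivation:
Step 0: ref 1 → FAULT, frames=[1,-,-]
Step 1: ref 2 → FAULT, frames=[1,2,-]
Step 2: ref 2 → HIT, frames=[1,2,-]
Step 3: ref 3 → FAULT, frames=[1,2,3]
Step 4: ref 4 → FAULT (evict 1), frames=[4,2,3]
Step 5: ref 4 → HIT, frames=[4,2,3]
Step 6: ref 1 → FAULT (evict 2), frames=[4,1,3]
Step 7: ref 3 → HIT, frames=[4,1,3]
Step 8: ref 4 → HIT, frames=[4,1,3]
Step 9: ref 3 → HIT, frames=[4,1,3]
Step 10: ref 1 → HIT, frames=[4,1,3]
Step 11: ref 3 → HIT, frames=[4,1,3]
Step 12: ref 2 → FAULT (evict 4), frames=[2,1,3]
Total faults: 6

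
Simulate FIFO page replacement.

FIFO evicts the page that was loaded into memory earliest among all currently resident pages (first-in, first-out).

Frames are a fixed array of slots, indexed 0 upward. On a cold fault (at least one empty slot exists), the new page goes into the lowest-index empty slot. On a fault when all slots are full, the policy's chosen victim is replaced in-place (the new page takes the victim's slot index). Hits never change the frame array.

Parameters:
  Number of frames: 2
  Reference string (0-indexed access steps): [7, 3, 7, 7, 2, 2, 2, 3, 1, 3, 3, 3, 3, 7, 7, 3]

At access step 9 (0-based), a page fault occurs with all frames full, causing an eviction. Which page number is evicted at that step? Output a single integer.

Step 0: ref 7 -> FAULT, frames=[7,-]
Step 1: ref 3 -> FAULT, frames=[7,3]
Step 2: ref 7 -> HIT, frames=[7,3]
Step 3: ref 7 -> HIT, frames=[7,3]
Step 4: ref 2 -> FAULT, evict 7, frames=[2,3]
Step 5: ref 2 -> HIT, frames=[2,3]
Step 6: ref 2 -> HIT, frames=[2,3]
Step 7: ref 3 -> HIT, frames=[2,3]
Step 8: ref 1 -> FAULT, evict 3, frames=[2,1]
Step 9: ref 3 -> FAULT, evict 2, frames=[3,1]
At step 9: evicted page 2

Answer: 2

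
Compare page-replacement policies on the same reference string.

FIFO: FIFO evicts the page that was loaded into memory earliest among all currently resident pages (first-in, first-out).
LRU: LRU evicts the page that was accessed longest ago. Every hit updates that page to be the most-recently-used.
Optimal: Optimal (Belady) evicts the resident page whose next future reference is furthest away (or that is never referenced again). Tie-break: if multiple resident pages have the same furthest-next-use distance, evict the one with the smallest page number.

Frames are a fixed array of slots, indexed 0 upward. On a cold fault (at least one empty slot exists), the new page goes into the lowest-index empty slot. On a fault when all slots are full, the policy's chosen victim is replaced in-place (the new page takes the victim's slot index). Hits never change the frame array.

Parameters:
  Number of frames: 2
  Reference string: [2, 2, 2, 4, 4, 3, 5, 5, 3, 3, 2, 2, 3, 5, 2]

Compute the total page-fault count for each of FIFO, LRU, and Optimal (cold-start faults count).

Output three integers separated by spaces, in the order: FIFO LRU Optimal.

Answer: 8 7 6

Derivation:
--- FIFO ---
  step 0: ref 2 -> FAULT, frames=[2,-] (faults so far: 1)
  step 1: ref 2 -> HIT, frames=[2,-] (faults so far: 1)
  step 2: ref 2 -> HIT, frames=[2,-] (faults so far: 1)
  step 3: ref 4 -> FAULT, frames=[2,4] (faults so far: 2)
  step 4: ref 4 -> HIT, frames=[2,4] (faults so far: 2)
  step 5: ref 3 -> FAULT, evict 2, frames=[3,4] (faults so far: 3)
  step 6: ref 5 -> FAULT, evict 4, frames=[3,5] (faults so far: 4)
  step 7: ref 5 -> HIT, frames=[3,5] (faults so far: 4)
  step 8: ref 3 -> HIT, frames=[3,5] (faults so far: 4)
  step 9: ref 3 -> HIT, frames=[3,5] (faults so far: 4)
  step 10: ref 2 -> FAULT, evict 3, frames=[2,5] (faults so far: 5)
  step 11: ref 2 -> HIT, frames=[2,5] (faults so far: 5)
  step 12: ref 3 -> FAULT, evict 5, frames=[2,3] (faults so far: 6)
  step 13: ref 5 -> FAULT, evict 2, frames=[5,3] (faults so far: 7)
  step 14: ref 2 -> FAULT, evict 3, frames=[5,2] (faults so far: 8)
  FIFO total faults: 8
--- LRU ---
  step 0: ref 2 -> FAULT, frames=[2,-] (faults so far: 1)
  step 1: ref 2 -> HIT, frames=[2,-] (faults so far: 1)
  step 2: ref 2 -> HIT, frames=[2,-] (faults so far: 1)
  step 3: ref 4 -> FAULT, frames=[2,4] (faults so far: 2)
  step 4: ref 4 -> HIT, frames=[2,4] (faults so far: 2)
  step 5: ref 3 -> FAULT, evict 2, frames=[3,4] (faults so far: 3)
  step 6: ref 5 -> FAULT, evict 4, frames=[3,5] (faults so far: 4)
  step 7: ref 5 -> HIT, frames=[3,5] (faults so far: 4)
  step 8: ref 3 -> HIT, frames=[3,5] (faults so far: 4)
  step 9: ref 3 -> HIT, frames=[3,5] (faults so far: 4)
  step 10: ref 2 -> FAULT, evict 5, frames=[3,2] (faults so far: 5)
  step 11: ref 2 -> HIT, frames=[3,2] (faults so far: 5)
  step 12: ref 3 -> HIT, frames=[3,2] (faults so far: 5)
  step 13: ref 5 -> FAULT, evict 2, frames=[3,5] (faults so far: 6)
  step 14: ref 2 -> FAULT, evict 3, frames=[2,5] (faults so far: 7)
  LRU total faults: 7
--- Optimal ---
  step 0: ref 2 -> FAULT, frames=[2,-] (faults so far: 1)
  step 1: ref 2 -> HIT, frames=[2,-] (faults so far: 1)
  step 2: ref 2 -> HIT, frames=[2,-] (faults so far: 1)
  step 3: ref 4 -> FAULT, frames=[2,4] (faults so far: 2)
  step 4: ref 4 -> HIT, frames=[2,4] (faults so far: 2)
  step 5: ref 3 -> FAULT, evict 4, frames=[2,3] (faults so far: 3)
  step 6: ref 5 -> FAULT, evict 2, frames=[5,3] (faults so far: 4)
  step 7: ref 5 -> HIT, frames=[5,3] (faults so far: 4)
  step 8: ref 3 -> HIT, frames=[5,3] (faults so far: 4)
  step 9: ref 3 -> HIT, frames=[5,3] (faults so far: 4)
  step 10: ref 2 -> FAULT, evict 5, frames=[2,3] (faults so far: 5)
  step 11: ref 2 -> HIT, frames=[2,3] (faults so far: 5)
  step 12: ref 3 -> HIT, frames=[2,3] (faults so far: 5)
  step 13: ref 5 -> FAULT, evict 3, frames=[2,5] (faults so far: 6)
  step 14: ref 2 -> HIT, frames=[2,5] (faults so far: 6)
  Optimal total faults: 6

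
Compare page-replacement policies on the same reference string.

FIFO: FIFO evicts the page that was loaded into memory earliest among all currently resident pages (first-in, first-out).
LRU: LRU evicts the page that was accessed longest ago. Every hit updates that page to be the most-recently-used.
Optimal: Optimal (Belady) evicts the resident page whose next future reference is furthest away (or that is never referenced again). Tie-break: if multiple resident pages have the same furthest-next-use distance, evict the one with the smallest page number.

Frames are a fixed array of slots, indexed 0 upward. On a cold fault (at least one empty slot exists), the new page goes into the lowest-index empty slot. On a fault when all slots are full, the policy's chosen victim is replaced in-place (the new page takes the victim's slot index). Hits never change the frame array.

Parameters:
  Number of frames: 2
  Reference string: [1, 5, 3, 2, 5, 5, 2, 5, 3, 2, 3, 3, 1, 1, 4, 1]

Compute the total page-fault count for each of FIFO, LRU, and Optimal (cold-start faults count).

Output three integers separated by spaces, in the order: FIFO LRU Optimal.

Answer: 9 9 7

Derivation:
--- FIFO ---
  step 0: ref 1 -> FAULT, frames=[1,-] (faults so far: 1)
  step 1: ref 5 -> FAULT, frames=[1,5] (faults so far: 2)
  step 2: ref 3 -> FAULT, evict 1, frames=[3,5] (faults so far: 3)
  step 3: ref 2 -> FAULT, evict 5, frames=[3,2] (faults so far: 4)
  step 4: ref 5 -> FAULT, evict 3, frames=[5,2] (faults so far: 5)
  step 5: ref 5 -> HIT, frames=[5,2] (faults so far: 5)
  step 6: ref 2 -> HIT, frames=[5,2] (faults so far: 5)
  step 7: ref 5 -> HIT, frames=[5,2] (faults so far: 5)
  step 8: ref 3 -> FAULT, evict 2, frames=[5,3] (faults so far: 6)
  step 9: ref 2 -> FAULT, evict 5, frames=[2,3] (faults so far: 7)
  step 10: ref 3 -> HIT, frames=[2,3] (faults so far: 7)
  step 11: ref 3 -> HIT, frames=[2,3] (faults so far: 7)
  step 12: ref 1 -> FAULT, evict 3, frames=[2,1] (faults so far: 8)
  step 13: ref 1 -> HIT, frames=[2,1] (faults so far: 8)
  step 14: ref 4 -> FAULT, evict 2, frames=[4,1] (faults so far: 9)
  step 15: ref 1 -> HIT, frames=[4,1] (faults so far: 9)
  FIFO total faults: 9
--- LRU ---
  step 0: ref 1 -> FAULT, frames=[1,-] (faults so far: 1)
  step 1: ref 5 -> FAULT, frames=[1,5] (faults so far: 2)
  step 2: ref 3 -> FAULT, evict 1, frames=[3,5] (faults so far: 3)
  step 3: ref 2 -> FAULT, evict 5, frames=[3,2] (faults so far: 4)
  step 4: ref 5 -> FAULT, evict 3, frames=[5,2] (faults so far: 5)
  step 5: ref 5 -> HIT, frames=[5,2] (faults so far: 5)
  step 6: ref 2 -> HIT, frames=[5,2] (faults so far: 5)
  step 7: ref 5 -> HIT, frames=[5,2] (faults so far: 5)
  step 8: ref 3 -> FAULT, evict 2, frames=[5,3] (faults so far: 6)
  step 9: ref 2 -> FAULT, evict 5, frames=[2,3] (faults so far: 7)
  step 10: ref 3 -> HIT, frames=[2,3] (faults so far: 7)
  step 11: ref 3 -> HIT, frames=[2,3] (faults so far: 7)
  step 12: ref 1 -> FAULT, evict 2, frames=[1,3] (faults so far: 8)
  step 13: ref 1 -> HIT, frames=[1,3] (faults so far: 8)
  step 14: ref 4 -> FAULT, evict 3, frames=[1,4] (faults so far: 9)
  step 15: ref 1 -> HIT, frames=[1,4] (faults so far: 9)
  LRU total faults: 9
--- Optimal ---
  step 0: ref 1 -> FAULT, frames=[1,-] (faults so far: 1)
  step 1: ref 5 -> FAULT, frames=[1,5] (faults so far: 2)
  step 2: ref 3 -> FAULT, evict 1, frames=[3,5] (faults so far: 3)
  step 3: ref 2 -> FAULT, evict 3, frames=[2,5] (faults so far: 4)
  step 4: ref 5 -> HIT, frames=[2,5] (faults so far: 4)
  step 5: ref 5 -> HIT, frames=[2,5] (faults so far: 4)
  step 6: ref 2 -> HIT, frames=[2,5] (faults so far: 4)
  step 7: ref 5 -> HIT, frames=[2,5] (faults so far: 4)
  step 8: ref 3 -> FAULT, evict 5, frames=[2,3] (faults so far: 5)
  step 9: ref 2 -> HIT, frames=[2,3] (faults so far: 5)
  step 10: ref 3 -> HIT, frames=[2,3] (faults so far: 5)
  step 11: ref 3 -> HIT, frames=[2,3] (faults so far: 5)
  step 12: ref 1 -> FAULT, evict 2, frames=[1,3] (faults so far: 6)
  step 13: ref 1 -> HIT, frames=[1,3] (faults so far: 6)
  step 14: ref 4 -> FAULT, evict 3, frames=[1,4] (faults so far: 7)
  step 15: ref 1 -> HIT, frames=[1,4] (faults so far: 7)
  Optimal total faults: 7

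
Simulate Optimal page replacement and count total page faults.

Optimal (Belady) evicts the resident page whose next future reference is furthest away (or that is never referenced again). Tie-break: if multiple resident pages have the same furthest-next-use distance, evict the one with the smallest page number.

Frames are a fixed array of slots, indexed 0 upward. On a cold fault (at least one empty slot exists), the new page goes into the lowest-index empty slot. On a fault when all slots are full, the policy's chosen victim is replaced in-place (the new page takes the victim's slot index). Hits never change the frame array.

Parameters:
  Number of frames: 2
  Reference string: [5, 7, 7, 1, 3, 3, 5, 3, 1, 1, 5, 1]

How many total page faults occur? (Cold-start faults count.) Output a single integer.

Step 0: ref 5 → FAULT, frames=[5,-]
Step 1: ref 7 → FAULT, frames=[5,7]
Step 2: ref 7 → HIT, frames=[5,7]
Step 3: ref 1 → FAULT (evict 7), frames=[5,1]
Step 4: ref 3 → FAULT (evict 1), frames=[5,3]
Step 5: ref 3 → HIT, frames=[5,3]
Step 6: ref 5 → HIT, frames=[5,3]
Step 7: ref 3 → HIT, frames=[5,3]
Step 8: ref 1 → FAULT (evict 3), frames=[5,1]
Step 9: ref 1 → HIT, frames=[5,1]
Step 10: ref 5 → HIT, frames=[5,1]
Step 11: ref 1 → HIT, frames=[5,1]
Total faults: 5

Answer: 5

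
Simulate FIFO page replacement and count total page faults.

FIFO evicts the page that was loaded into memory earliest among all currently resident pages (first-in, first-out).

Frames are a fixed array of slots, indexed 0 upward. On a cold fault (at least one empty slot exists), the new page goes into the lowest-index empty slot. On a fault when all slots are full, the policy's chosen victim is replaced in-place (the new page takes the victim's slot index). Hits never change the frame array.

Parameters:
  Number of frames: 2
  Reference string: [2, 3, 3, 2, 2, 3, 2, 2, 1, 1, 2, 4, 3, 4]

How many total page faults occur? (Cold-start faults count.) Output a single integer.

Step 0: ref 2 → FAULT, frames=[2,-]
Step 1: ref 3 → FAULT, frames=[2,3]
Step 2: ref 3 → HIT, frames=[2,3]
Step 3: ref 2 → HIT, frames=[2,3]
Step 4: ref 2 → HIT, frames=[2,3]
Step 5: ref 3 → HIT, frames=[2,3]
Step 6: ref 2 → HIT, frames=[2,3]
Step 7: ref 2 → HIT, frames=[2,3]
Step 8: ref 1 → FAULT (evict 2), frames=[1,3]
Step 9: ref 1 → HIT, frames=[1,3]
Step 10: ref 2 → FAULT (evict 3), frames=[1,2]
Step 11: ref 4 → FAULT (evict 1), frames=[4,2]
Step 12: ref 3 → FAULT (evict 2), frames=[4,3]
Step 13: ref 4 → HIT, frames=[4,3]
Total faults: 6

Answer: 6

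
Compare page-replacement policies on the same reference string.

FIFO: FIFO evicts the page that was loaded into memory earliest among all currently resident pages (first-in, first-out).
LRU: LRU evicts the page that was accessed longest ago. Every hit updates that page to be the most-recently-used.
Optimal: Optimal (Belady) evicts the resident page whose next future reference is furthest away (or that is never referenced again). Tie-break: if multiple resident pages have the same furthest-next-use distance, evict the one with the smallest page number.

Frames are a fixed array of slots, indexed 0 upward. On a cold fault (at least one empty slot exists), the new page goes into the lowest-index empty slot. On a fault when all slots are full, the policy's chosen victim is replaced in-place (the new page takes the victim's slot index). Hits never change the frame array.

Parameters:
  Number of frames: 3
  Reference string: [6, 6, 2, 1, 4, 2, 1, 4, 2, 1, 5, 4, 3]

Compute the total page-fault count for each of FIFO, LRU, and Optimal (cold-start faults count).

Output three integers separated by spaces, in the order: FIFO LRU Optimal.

Answer: 6 7 6

Derivation:
--- FIFO ---
  step 0: ref 6 -> FAULT, frames=[6,-,-] (faults so far: 1)
  step 1: ref 6 -> HIT, frames=[6,-,-] (faults so far: 1)
  step 2: ref 2 -> FAULT, frames=[6,2,-] (faults so far: 2)
  step 3: ref 1 -> FAULT, frames=[6,2,1] (faults so far: 3)
  step 4: ref 4 -> FAULT, evict 6, frames=[4,2,1] (faults so far: 4)
  step 5: ref 2 -> HIT, frames=[4,2,1] (faults so far: 4)
  step 6: ref 1 -> HIT, frames=[4,2,1] (faults so far: 4)
  step 7: ref 4 -> HIT, frames=[4,2,1] (faults so far: 4)
  step 8: ref 2 -> HIT, frames=[4,2,1] (faults so far: 4)
  step 9: ref 1 -> HIT, frames=[4,2,1] (faults so far: 4)
  step 10: ref 5 -> FAULT, evict 2, frames=[4,5,1] (faults so far: 5)
  step 11: ref 4 -> HIT, frames=[4,5,1] (faults so far: 5)
  step 12: ref 3 -> FAULT, evict 1, frames=[4,5,3] (faults so far: 6)
  FIFO total faults: 6
--- LRU ---
  step 0: ref 6 -> FAULT, frames=[6,-,-] (faults so far: 1)
  step 1: ref 6 -> HIT, frames=[6,-,-] (faults so far: 1)
  step 2: ref 2 -> FAULT, frames=[6,2,-] (faults so far: 2)
  step 3: ref 1 -> FAULT, frames=[6,2,1] (faults so far: 3)
  step 4: ref 4 -> FAULT, evict 6, frames=[4,2,1] (faults so far: 4)
  step 5: ref 2 -> HIT, frames=[4,2,1] (faults so far: 4)
  step 6: ref 1 -> HIT, frames=[4,2,1] (faults so far: 4)
  step 7: ref 4 -> HIT, frames=[4,2,1] (faults so far: 4)
  step 8: ref 2 -> HIT, frames=[4,2,1] (faults so far: 4)
  step 9: ref 1 -> HIT, frames=[4,2,1] (faults so far: 4)
  step 10: ref 5 -> FAULT, evict 4, frames=[5,2,1] (faults so far: 5)
  step 11: ref 4 -> FAULT, evict 2, frames=[5,4,1] (faults so far: 6)
  step 12: ref 3 -> FAULT, evict 1, frames=[5,4,3] (faults so far: 7)
  LRU total faults: 7
--- Optimal ---
  step 0: ref 6 -> FAULT, frames=[6,-,-] (faults so far: 1)
  step 1: ref 6 -> HIT, frames=[6,-,-] (faults so far: 1)
  step 2: ref 2 -> FAULT, frames=[6,2,-] (faults so far: 2)
  step 3: ref 1 -> FAULT, frames=[6,2,1] (faults so far: 3)
  step 4: ref 4 -> FAULT, evict 6, frames=[4,2,1] (faults so far: 4)
  step 5: ref 2 -> HIT, frames=[4,2,1] (faults so far: 4)
  step 6: ref 1 -> HIT, frames=[4,2,1] (faults so far: 4)
  step 7: ref 4 -> HIT, frames=[4,2,1] (faults so far: 4)
  step 8: ref 2 -> HIT, frames=[4,2,1] (faults so far: 4)
  step 9: ref 1 -> HIT, frames=[4,2,1] (faults so far: 4)
  step 10: ref 5 -> FAULT, evict 1, frames=[4,2,5] (faults so far: 5)
  step 11: ref 4 -> HIT, frames=[4,2,5] (faults so far: 5)
  step 12: ref 3 -> FAULT, evict 2, frames=[4,3,5] (faults so far: 6)
  Optimal total faults: 6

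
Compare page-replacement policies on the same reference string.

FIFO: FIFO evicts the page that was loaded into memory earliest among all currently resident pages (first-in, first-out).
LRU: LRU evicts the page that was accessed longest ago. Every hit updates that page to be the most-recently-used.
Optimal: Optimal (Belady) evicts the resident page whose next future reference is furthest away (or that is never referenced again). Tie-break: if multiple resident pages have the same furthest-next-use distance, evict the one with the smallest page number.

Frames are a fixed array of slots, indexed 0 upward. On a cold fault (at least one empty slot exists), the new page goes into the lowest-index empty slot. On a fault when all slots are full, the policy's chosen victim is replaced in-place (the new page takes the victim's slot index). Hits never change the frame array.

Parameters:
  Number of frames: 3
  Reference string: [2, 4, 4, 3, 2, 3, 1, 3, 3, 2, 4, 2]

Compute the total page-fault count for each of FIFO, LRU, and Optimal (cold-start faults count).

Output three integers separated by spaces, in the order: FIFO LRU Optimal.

--- FIFO ---
  step 0: ref 2 -> FAULT, frames=[2,-,-] (faults so far: 1)
  step 1: ref 4 -> FAULT, frames=[2,4,-] (faults so far: 2)
  step 2: ref 4 -> HIT, frames=[2,4,-] (faults so far: 2)
  step 3: ref 3 -> FAULT, frames=[2,4,3] (faults so far: 3)
  step 4: ref 2 -> HIT, frames=[2,4,3] (faults so far: 3)
  step 5: ref 3 -> HIT, frames=[2,4,3] (faults so far: 3)
  step 6: ref 1 -> FAULT, evict 2, frames=[1,4,3] (faults so far: 4)
  step 7: ref 3 -> HIT, frames=[1,4,3] (faults so far: 4)
  step 8: ref 3 -> HIT, frames=[1,4,3] (faults so far: 4)
  step 9: ref 2 -> FAULT, evict 4, frames=[1,2,3] (faults so far: 5)
  step 10: ref 4 -> FAULT, evict 3, frames=[1,2,4] (faults so far: 6)
  step 11: ref 2 -> HIT, frames=[1,2,4] (faults so far: 6)
  FIFO total faults: 6
--- LRU ---
  step 0: ref 2 -> FAULT, frames=[2,-,-] (faults so far: 1)
  step 1: ref 4 -> FAULT, frames=[2,4,-] (faults so far: 2)
  step 2: ref 4 -> HIT, frames=[2,4,-] (faults so far: 2)
  step 3: ref 3 -> FAULT, frames=[2,4,3] (faults so far: 3)
  step 4: ref 2 -> HIT, frames=[2,4,3] (faults so far: 3)
  step 5: ref 3 -> HIT, frames=[2,4,3] (faults so far: 3)
  step 6: ref 1 -> FAULT, evict 4, frames=[2,1,3] (faults so far: 4)
  step 7: ref 3 -> HIT, frames=[2,1,3] (faults so far: 4)
  step 8: ref 3 -> HIT, frames=[2,1,3] (faults so far: 4)
  step 9: ref 2 -> HIT, frames=[2,1,3] (faults so far: 4)
  step 10: ref 4 -> FAULT, evict 1, frames=[2,4,3] (faults so far: 5)
  step 11: ref 2 -> HIT, frames=[2,4,3] (faults so far: 5)
  LRU total faults: 5
--- Optimal ---
  step 0: ref 2 -> FAULT, frames=[2,-,-] (faults so far: 1)
  step 1: ref 4 -> FAULT, frames=[2,4,-] (faults so far: 2)
  step 2: ref 4 -> HIT, frames=[2,4,-] (faults so far: 2)
  step 3: ref 3 -> FAULT, frames=[2,4,3] (faults so far: 3)
  step 4: ref 2 -> HIT, frames=[2,4,3] (faults so far: 3)
  step 5: ref 3 -> HIT, frames=[2,4,3] (faults so far: 3)
  step 6: ref 1 -> FAULT, evict 4, frames=[2,1,3] (faults so far: 4)
  step 7: ref 3 -> HIT, frames=[2,1,3] (faults so far: 4)
  step 8: ref 3 -> HIT, frames=[2,1,3] (faults so far: 4)
  step 9: ref 2 -> HIT, frames=[2,1,3] (faults so far: 4)
  step 10: ref 4 -> FAULT, evict 1, frames=[2,4,3] (faults so far: 5)
  step 11: ref 2 -> HIT, frames=[2,4,3] (faults so far: 5)
  Optimal total faults: 5

Answer: 6 5 5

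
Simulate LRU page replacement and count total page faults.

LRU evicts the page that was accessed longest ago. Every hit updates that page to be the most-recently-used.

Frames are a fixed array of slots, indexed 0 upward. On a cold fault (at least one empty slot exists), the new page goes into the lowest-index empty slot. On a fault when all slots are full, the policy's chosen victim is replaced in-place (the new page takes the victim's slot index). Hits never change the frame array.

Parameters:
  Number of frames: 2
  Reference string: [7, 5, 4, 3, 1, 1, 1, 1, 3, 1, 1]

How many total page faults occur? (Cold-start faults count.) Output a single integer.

Step 0: ref 7 → FAULT, frames=[7,-]
Step 1: ref 5 → FAULT, frames=[7,5]
Step 2: ref 4 → FAULT (evict 7), frames=[4,5]
Step 3: ref 3 → FAULT (evict 5), frames=[4,3]
Step 4: ref 1 → FAULT (evict 4), frames=[1,3]
Step 5: ref 1 → HIT, frames=[1,3]
Step 6: ref 1 → HIT, frames=[1,3]
Step 7: ref 1 → HIT, frames=[1,3]
Step 8: ref 3 → HIT, frames=[1,3]
Step 9: ref 1 → HIT, frames=[1,3]
Step 10: ref 1 → HIT, frames=[1,3]
Total faults: 5

Answer: 5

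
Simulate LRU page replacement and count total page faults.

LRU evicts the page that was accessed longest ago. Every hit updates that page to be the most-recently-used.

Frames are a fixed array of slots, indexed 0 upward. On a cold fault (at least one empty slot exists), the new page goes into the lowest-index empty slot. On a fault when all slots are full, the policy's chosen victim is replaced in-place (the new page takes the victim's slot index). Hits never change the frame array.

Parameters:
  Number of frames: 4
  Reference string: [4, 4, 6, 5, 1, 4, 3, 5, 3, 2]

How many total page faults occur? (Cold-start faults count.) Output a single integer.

Answer: 6

Derivation:
Step 0: ref 4 → FAULT, frames=[4,-,-,-]
Step 1: ref 4 → HIT, frames=[4,-,-,-]
Step 2: ref 6 → FAULT, frames=[4,6,-,-]
Step 3: ref 5 → FAULT, frames=[4,6,5,-]
Step 4: ref 1 → FAULT, frames=[4,6,5,1]
Step 5: ref 4 → HIT, frames=[4,6,5,1]
Step 6: ref 3 → FAULT (evict 6), frames=[4,3,5,1]
Step 7: ref 5 → HIT, frames=[4,3,5,1]
Step 8: ref 3 → HIT, frames=[4,3,5,1]
Step 9: ref 2 → FAULT (evict 1), frames=[4,3,5,2]
Total faults: 6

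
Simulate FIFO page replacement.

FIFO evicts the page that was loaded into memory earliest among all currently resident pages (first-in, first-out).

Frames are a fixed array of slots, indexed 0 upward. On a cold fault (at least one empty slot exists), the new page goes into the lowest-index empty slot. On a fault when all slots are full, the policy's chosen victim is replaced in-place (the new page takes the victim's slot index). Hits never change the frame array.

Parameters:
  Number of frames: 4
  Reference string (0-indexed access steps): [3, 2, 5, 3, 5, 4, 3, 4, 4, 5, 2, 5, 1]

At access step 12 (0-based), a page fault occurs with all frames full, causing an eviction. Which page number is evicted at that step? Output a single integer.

Answer: 3

Derivation:
Step 0: ref 3 -> FAULT, frames=[3,-,-,-]
Step 1: ref 2 -> FAULT, frames=[3,2,-,-]
Step 2: ref 5 -> FAULT, frames=[3,2,5,-]
Step 3: ref 3 -> HIT, frames=[3,2,5,-]
Step 4: ref 5 -> HIT, frames=[3,2,5,-]
Step 5: ref 4 -> FAULT, frames=[3,2,5,4]
Step 6: ref 3 -> HIT, frames=[3,2,5,4]
Step 7: ref 4 -> HIT, frames=[3,2,5,4]
Step 8: ref 4 -> HIT, frames=[3,2,5,4]
Step 9: ref 5 -> HIT, frames=[3,2,5,4]
Step 10: ref 2 -> HIT, frames=[3,2,5,4]
Step 11: ref 5 -> HIT, frames=[3,2,5,4]
Step 12: ref 1 -> FAULT, evict 3, frames=[1,2,5,4]
At step 12: evicted page 3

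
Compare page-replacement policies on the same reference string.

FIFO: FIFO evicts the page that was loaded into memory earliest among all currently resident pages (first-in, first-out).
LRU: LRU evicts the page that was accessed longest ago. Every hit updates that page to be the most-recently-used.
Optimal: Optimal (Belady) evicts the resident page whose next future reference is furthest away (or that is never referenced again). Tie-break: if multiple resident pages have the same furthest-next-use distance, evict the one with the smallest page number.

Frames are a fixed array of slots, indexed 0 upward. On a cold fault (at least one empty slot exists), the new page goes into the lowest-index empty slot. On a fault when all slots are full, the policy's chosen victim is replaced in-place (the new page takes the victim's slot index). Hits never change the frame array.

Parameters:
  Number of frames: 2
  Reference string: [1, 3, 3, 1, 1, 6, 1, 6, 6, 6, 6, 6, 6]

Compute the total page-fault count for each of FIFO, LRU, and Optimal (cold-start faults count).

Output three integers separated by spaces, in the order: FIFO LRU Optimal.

Answer: 4 3 3

Derivation:
--- FIFO ---
  step 0: ref 1 -> FAULT, frames=[1,-] (faults so far: 1)
  step 1: ref 3 -> FAULT, frames=[1,3] (faults so far: 2)
  step 2: ref 3 -> HIT, frames=[1,3] (faults so far: 2)
  step 3: ref 1 -> HIT, frames=[1,3] (faults so far: 2)
  step 4: ref 1 -> HIT, frames=[1,3] (faults so far: 2)
  step 5: ref 6 -> FAULT, evict 1, frames=[6,3] (faults so far: 3)
  step 6: ref 1 -> FAULT, evict 3, frames=[6,1] (faults so far: 4)
  step 7: ref 6 -> HIT, frames=[6,1] (faults so far: 4)
  step 8: ref 6 -> HIT, frames=[6,1] (faults so far: 4)
  step 9: ref 6 -> HIT, frames=[6,1] (faults so far: 4)
  step 10: ref 6 -> HIT, frames=[6,1] (faults so far: 4)
  step 11: ref 6 -> HIT, frames=[6,1] (faults so far: 4)
  step 12: ref 6 -> HIT, frames=[6,1] (faults so far: 4)
  FIFO total faults: 4
--- LRU ---
  step 0: ref 1 -> FAULT, frames=[1,-] (faults so far: 1)
  step 1: ref 3 -> FAULT, frames=[1,3] (faults so far: 2)
  step 2: ref 3 -> HIT, frames=[1,3] (faults so far: 2)
  step 3: ref 1 -> HIT, frames=[1,3] (faults so far: 2)
  step 4: ref 1 -> HIT, frames=[1,3] (faults so far: 2)
  step 5: ref 6 -> FAULT, evict 3, frames=[1,6] (faults so far: 3)
  step 6: ref 1 -> HIT, frames=[1,6] (faults so far: 3)
  step 7: ref 6 -> HIT, frames=[1,6] (faults so far: 3)
  step 8: ref 6 -> HIT, frames=[1,6] (faults so far: 3)
  step 9: ref 6 -> HIT, frames=[1,6] (faults so far: 3)
  step 10: ref 6 -> HIT, frames=[1,6] (faults so far: 3)
  step 11: ref 6 -> HIT, frames=[1,6] (faults so far: 3)
  step 12: ref 6 -> HIT, frames=[1,6] (faults so far: 3)
  LRU total faults: 3
--- Optimal ---
  step 0: ref 1 -> FAULT, frames=[1,-] (faults so far: 1)
  step 1: ref 3 -> FAULT, frames=[1,3] (faults so far: 2)
  step 2: ref 3 -> HIT, frames=[1,3] (faults so far: 2)
  step 3: ref 1 -> HIT, frames=[1,3] (faults so far: 2)
  step 4: ref 1 -> HIT, frames=[1,3] (faults so far: 2)
  step 5: ref 6 -> FAULT, evict 3, frames=[1,6] (faults so far: 3)
  step 6: ref 1 -> HIT, frames=[1,6] (faults so far: 3)
  step 7: ref 6 -> HIT, frames=[1,6] (faults so far: 3)
  step 8: ref 6 -> HIT, frames=[1,6] (faults so far: 3)
  step 9: ref 6 -> HIT, frames=[1,6] (faults so far: 3)
  step 10: ref 6 -> HIT, frames=[1,6] (faults so far: 3)
  step 11: ref 6 -> HIT, frames=[1,6] (faults so far: 3)
  step 12: ref 6 -> HIT, frames=[1,6] (faults so far: 3)
  Optimal total faults: 3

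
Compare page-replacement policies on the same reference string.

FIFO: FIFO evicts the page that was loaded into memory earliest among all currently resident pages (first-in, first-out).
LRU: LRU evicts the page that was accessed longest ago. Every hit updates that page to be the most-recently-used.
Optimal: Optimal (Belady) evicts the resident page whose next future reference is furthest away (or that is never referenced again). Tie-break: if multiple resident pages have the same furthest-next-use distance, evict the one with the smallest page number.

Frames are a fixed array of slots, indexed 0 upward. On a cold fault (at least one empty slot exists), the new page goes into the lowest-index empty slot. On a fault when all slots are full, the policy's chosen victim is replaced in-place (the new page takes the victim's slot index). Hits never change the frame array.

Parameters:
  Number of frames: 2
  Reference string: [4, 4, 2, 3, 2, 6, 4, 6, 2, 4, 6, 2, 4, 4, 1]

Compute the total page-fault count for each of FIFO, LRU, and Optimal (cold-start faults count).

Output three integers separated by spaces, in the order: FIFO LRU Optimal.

--- FIFO ---
  step 0: ref 4 -> FAULT, frames=[4,-] (faults so far: 1)
  step 1: ref 4 -> HIT, frames=[4,-] (faults so far: 1)
  step 2: ref 2 -> FAULT, frames=[4,2] (faults so far: 2)
  step 3: ref 3 -> FAULT, evict 4, frames=[3,2] (faults so far: 3)
  step 4: ref 2 -> HIT, frames=[3,2] (faults so far: 3)
  step 5: ref 6 -> FAULT, evict 2, frames=[3,6] (faults so far: 4)
  step 6: ref 4 -> FAULT, evict 3, frames=[4,6] (faults so far: 5)
  step 7: ref 6 -> HIT, frames=[4,6] (faults so far: 5)
  step 8: ref 2 -> FAULT, evict 6, frames=[4,2] (faults so far: 6)
  step 9: ref 4 -> HIT, frames=[4,2] (faults so far: 6)
  step 10: ref 6 -> FAULT, evict 4, frames=[6,2] (faults so far: 7)
  step 11: ref 2 -> HIT, frames=[6,2] (faults so far: 7)
  step 12: ref 4 -> FAULT, evict 2, frames=[6,4] (faults so far: 8)
  step 13: ref 4 -> HIT, frames=[6,4] (faults so far: 8)
  step 14: ref 1 -> FAULT, evict 6, frames=[1,4] (faults so far: 9)
  FIFO total faults: 9
--- LRU ---
  step 0: ref 4 -> FAULT, frames=[4,-] (faults so far: 1)
  step 1: ref 4 -> HIT, frames=[4,-] (faults so far: 1)
  step 2: ref 2 -> FAULT, frames=[4,2] (faults so far: 2)
  step 3: ref 3 -> FAULT, evict 4, frames=[3,2] (faults so far: 3)
  step 4: ref 2 -> HIT, frames=[3,2] (faults so far: 3)
  step 5: ref 6 -> FAULT, evict 3, frames=[6,2] (faults so far: 4)
  step 6: ref 4 -> FAULT, evict 2, frames=[6,4] (faults so far: 5)
  step 7: ref 6 -> HIT, frames=[6,4] (faults so far: 5)
  step 8: ref 2 -> FAULT, evict 4, frames=[6,2] (faults so far: 6)
  step 9: ref 4 -> FAULT, evict 6, frames=[4,2] (faults so far: 7)
  step 10: ref 6 -> FAULT, evict 2, frames=[4,6] (faults so far: 8)
  step 11: ref 2 -> FAULT, evict 4, frames=[2,6] (faults so far: 9)
  step 12: ref 4 -> FAULT, evict 6, frames=[2,4] (faults so far: 10)
  step 13: ref 4 -> HIT, frames=[2,4] (faults so far: 10)
  step 14: ref 1 -> FAULT, evict 2, frames=[1,4] (faults so far: 11)
  LRU total faults: 11
--- Optimal ---
  step 0: ref 4 -> FAULT, frames=[4,-] (faults so far: 1)
  step 1: ref 4 -> HIT, frames=[4,-] (faults so far: 1)
  step 2: ref 2 -> FAULT, frames=[4,2] (faults so far: 2)
  step 3: ref 3 -> FAULT, evict 4, frames=[3,2] (faults so far: 3)
  step 4: ref 2 -> HIT, frames=[3,2] (faults so far: 3)
  step 5: ref 6 -> FAULT, evict 3, frames=[6,2] (faults so far: 4)
  step 6: ref 4 -> FAULT, evict 2, frames=[6,4] (faults so far: 5)
  step 7: ref 6 -> HIT, frames=[6,4] (faults so far: 5)
  step 8: ref 2 -> FAULT, evict 6, frames=[2,4] (faults so far: 6)
  step 9: ref 4 -> HIT, frames=[2,4] (faults so far: 6)
  step 10: ref 6 -> FAULT, evict 4, frames=[2,6] (faults so far: 7)
  step 11: ref 2 -> HIT, frames=[2,6] (faults so far: 7)
  step 12: ref 4 -> FAULT, evict 2, frames=[4,6] (faults so far: 8)
  step 13: ref 4 -> HIT, frames=[4,6] (faults so far: 8)
  step 14: ref 1 -> FAULT, evict 4, frames=[1,6] (faults so far: 9)
  Optimal total faults: 9

Answer: 9 11 9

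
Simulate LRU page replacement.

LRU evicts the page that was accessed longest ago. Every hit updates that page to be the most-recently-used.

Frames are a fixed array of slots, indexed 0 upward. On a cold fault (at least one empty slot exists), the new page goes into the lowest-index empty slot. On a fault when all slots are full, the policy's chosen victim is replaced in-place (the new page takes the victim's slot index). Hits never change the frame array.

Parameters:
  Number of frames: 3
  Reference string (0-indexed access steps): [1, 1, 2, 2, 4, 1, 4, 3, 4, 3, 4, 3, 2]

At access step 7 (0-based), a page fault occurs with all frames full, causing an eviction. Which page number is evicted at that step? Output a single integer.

Step 0: ref 1 -> FAULT, frames=[1,-,-]
Step 1: ref 1 -> HIT, frames=[1,-,-]
Step 2: ref 2 -> FAULT, frames=[1,2,-]
Step 3: ref 2 -> HIT, frames=[1,2,-]
Step 4: ref 4 -> FAULT, frames=[1,2,4]
Step 5: ref 1 -> HIT, frames=[1,2,4]
Step 6: ref 4 -> HIT, frames=[1,2,4]
Step 7: ref 3 -> FAULT, evict 2, frames=[1,3,4]
At step 7: evicted page 2

Answer: 2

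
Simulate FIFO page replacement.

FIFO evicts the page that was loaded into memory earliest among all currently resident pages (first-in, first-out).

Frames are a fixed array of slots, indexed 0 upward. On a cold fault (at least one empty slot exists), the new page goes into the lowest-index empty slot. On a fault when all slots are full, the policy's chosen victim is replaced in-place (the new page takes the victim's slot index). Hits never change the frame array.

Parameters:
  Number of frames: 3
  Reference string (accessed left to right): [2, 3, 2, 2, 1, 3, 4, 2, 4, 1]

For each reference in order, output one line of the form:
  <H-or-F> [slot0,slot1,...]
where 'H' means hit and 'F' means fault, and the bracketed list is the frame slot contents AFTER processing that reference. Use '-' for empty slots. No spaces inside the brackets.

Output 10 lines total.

F [2,-,-]
F [2,3,-]
H [2,3,-]
H [2,3,-]
F [2,3,1]
H [2,3,1]
F [4,3,1]
F [4,2,1]
H [4,2,1]
H [4,2,1]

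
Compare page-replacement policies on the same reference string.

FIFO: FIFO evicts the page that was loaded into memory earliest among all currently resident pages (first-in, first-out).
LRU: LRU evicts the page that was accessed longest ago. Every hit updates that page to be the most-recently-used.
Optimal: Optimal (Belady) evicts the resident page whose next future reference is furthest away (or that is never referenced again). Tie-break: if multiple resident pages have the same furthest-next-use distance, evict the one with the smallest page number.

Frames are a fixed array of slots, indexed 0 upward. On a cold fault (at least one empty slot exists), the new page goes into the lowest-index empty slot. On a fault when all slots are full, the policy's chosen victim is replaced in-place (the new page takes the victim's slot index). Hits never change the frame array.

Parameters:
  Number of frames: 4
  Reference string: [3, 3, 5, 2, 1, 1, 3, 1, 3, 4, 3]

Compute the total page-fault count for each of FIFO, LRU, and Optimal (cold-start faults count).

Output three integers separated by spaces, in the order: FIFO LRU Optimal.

--- FIFO ---
  step 0: ref 3 -> FAULT, frames=[3,-,-,-] (faults so far: 1)
  step 1: ref 3 -> HIT, frames=[3,-,-,-] (faults so far: 1)
  step 2: ref 5 -> FAULT, frames=[3,5,-,-] (faults so far: 2)
  step 3: ref 2 -> FAULT, frames=[3,5,2,-] (faults so far: 3)
  step 4: ref 1 -> FAULT, frames=[3,5,2,1] (faults so far: 4)
  step 5: ref 1 -> HIT, frames=[3,5,2,1] (faults so far: 4)
  step 6: ref 3 -> HIT, frames=[3,5,2,1] (faults so far: 4)
  step 7: ref 1 -> HIT, frames=[3,5,2,1] (faults so far: 4)
  step 8: ref 3 -> HIT, frames=[3,5,2,1] (faults so far: 4)
  step 9: ref 4 -> FAULT, evict 3, frames=[4,5,2,1] (faults so far: 5)
  step 10: ref 3 -> FAULT, evict 5, frames=[4,3,2,1] (faults so far: 6)
  FIFO total faults: 6
--- LRU ---
  step 0: ref 3 -> FAULT, frames=[3,-,-,-] (faults so far: 1)
  step 1: ref 3 -> HIT, frames=[3,-,-,-] (faults so far: 1)
  step 2: ref 5 -> FAULT, frames=[3,5,-,-] (faults so far: 2)
  step 3: ref 2 -> FAULT, frames=[3,5,2,-] (faults so far: 3)
  step 4: ref 1 -> FAULT, frames=[3,5,2,1] (faults so far: 4)
  step 5: ref 1 -> HIT, frames=[3,5,2,1] (faults so far: 4)
  step 6: ref 3 -> HIT, frames=[3,5,2,1] (faults so far: 4)
  step 7: ref 1 -> HIT, frames=[3,5,2,1] (faults so far: 4)
  step 8: ref 3 -> HIT, frames=[3,5,2,1] (faults so far: 4)
  step 9: ref 4 -> FAULT, evict 5, frames=[3,4,2,1] (faults so far: 5)
  step 10: ref 3 -> HIT, frames=[3,4,2,1] (faults so far: 5)
  LRU total faults: 5
--- Optimal ---
  step 0: ref 3 -> FAULT, frames=[3,-,-,-] (faults so far: 1)
  step 1: ref 3 -> HIT, frames=[3,-,-,-] (faults so far: 1)
  step 2: ref 5 -> FAULT, frames=[3,5,-,-] (faults so far: 2)
  step 3: ref 2 -> FAULT, frames=[3,5,2,-] (faults so far: 3)
  step 4: ref 1 -> FAULT, frames=[3,5,2,1] (faults so far: 4)
  step 5: ref 1 -> HIT, frames=[3,5,2,1] (faults so far: 4)
  step 6: ref 3 -> HIT, frames=[3,5,2,1] (faults so far: 4)
  step 7: ref 1 -> HIT, frames=[3,5,2,1] (faults so far: 4)
  step 8: ref 3 -> HIT, frames=[3,5,2,1] (faults so far: 4)
  step 9: ref 4 -> FAULT, evict 1, frames=[3,5,2,4] (faults so far: 5)
  step 10: ref 3 -> HIT, frames=[3,5,2,4] (faults so far: 5)
  Optimal total faults: 5

Answer: 6 5 5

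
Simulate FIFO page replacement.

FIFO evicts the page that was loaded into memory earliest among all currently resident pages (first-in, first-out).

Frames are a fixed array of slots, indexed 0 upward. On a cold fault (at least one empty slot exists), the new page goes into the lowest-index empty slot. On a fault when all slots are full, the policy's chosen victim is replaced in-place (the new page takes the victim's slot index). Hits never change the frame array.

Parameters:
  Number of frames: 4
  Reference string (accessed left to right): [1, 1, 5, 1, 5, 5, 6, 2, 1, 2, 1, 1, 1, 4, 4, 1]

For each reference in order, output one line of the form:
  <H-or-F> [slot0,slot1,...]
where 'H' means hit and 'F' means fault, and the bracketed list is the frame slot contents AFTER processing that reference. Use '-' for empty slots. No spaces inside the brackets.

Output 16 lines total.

F [1,-,-,-]
H [1,-,-,-]
F [1,5,-,-]
H [1,5,-,-]
H [1,5,-,-]
H [1,5,-,-]
F [1,5,6,-]
F [1,5,6,2]
H [1,5,6,2]
H [1,5,6,2]
H [1,5,6,2]
H [1,5,6,2]
H [1,5,6,2]
F [4,5,6,2]
H [4,5,6,2]
F [4,1,6,2]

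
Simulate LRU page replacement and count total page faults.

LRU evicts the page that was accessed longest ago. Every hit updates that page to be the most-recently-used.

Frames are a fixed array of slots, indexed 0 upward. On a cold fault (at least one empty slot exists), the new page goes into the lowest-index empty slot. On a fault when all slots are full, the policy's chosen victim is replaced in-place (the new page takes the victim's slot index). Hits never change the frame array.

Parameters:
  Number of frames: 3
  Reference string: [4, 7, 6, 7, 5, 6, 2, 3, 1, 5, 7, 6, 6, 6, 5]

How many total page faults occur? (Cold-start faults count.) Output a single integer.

Answer: 10

Derivation:
Step 0: ref 4 → FAULT, frames=[4,-,-]
Step 1: ref 7 → FAULT, frames=[4,7,-]
Step 2: ref 6 → FAULT, frames=[4,7,6]
Step 3: ref 7 → HIT, frames=[4,7,6]
Step 4: ref 5 → FAULT (evict 4), frames=[5,7,6]
Step 5: ref 6 → HIT, frames=[5,7,6]
Step 6: ref 2 → FAULT (evict 7), frames=[5,2,6]
Step 7: ref 3 → FAULT (evict 5), frames=[3,2,6]
Step 8: ref 1 → FAULT (evict 6), frames=[3,2,1]
Step 9: ref 5 → FAULT (evict 2), frames=[3,5,1]
Step 10: ref 7 → FAULT (evict 3), frames=[7,5,1]
Step 11: ref 6 → FAULT (evict 1), frames=[7,5,6]
Step 12: ref 6 → HIT, frames=[7,5,6]
Step 13: ref 6 → HIT, frames=[7,5,6]
Step 14: ref 5 → HIT, frames=[7,5,6]
Total faults: 10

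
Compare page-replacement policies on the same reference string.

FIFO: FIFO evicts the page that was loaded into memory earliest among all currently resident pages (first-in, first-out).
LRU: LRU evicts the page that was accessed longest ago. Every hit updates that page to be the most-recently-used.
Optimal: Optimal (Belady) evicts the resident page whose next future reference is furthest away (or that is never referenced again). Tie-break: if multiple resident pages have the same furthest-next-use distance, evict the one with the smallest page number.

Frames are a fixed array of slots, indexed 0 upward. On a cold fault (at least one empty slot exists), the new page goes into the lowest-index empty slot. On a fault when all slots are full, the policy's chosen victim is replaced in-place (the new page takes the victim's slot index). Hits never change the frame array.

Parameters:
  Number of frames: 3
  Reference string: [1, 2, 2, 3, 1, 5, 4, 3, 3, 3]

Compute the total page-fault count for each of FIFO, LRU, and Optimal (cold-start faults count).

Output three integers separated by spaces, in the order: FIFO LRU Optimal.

Answer: 5 6 5

Derivation:
--- FIFO ---
  step 0: ref 1 -> FAULT, frames=[1,-,-] (faults so far: 1)
  step 1: ref 2 -> FAULT, frames=[1,2,-] (faults so far: 2)
  step 2: ref 2 -> HIT, frames=[1,2,-] (faults so far: 2)
  step 3: ref 3 -> FAULT, frames=[1,2,3] (faults so far: 3)
  step 4: ref 1 -> HIT, frames=[1,2,3] (faults so far: 3)
  step 5: ref 5 -> FAULT, evict 1, frames=[5,2,3] (faults so far: 4)
  step 6: ref 4 -> FAULT, evict 2, frames=[5,4,3] (faults so far: 5)
  step 7: ref 3 -> HIT, frames=[5,4,3] (faults so far: 5)
  step 8: ref 3 -> HIT, frames=[5,4,3] (faults so far: 5)
  step 9: ref 3 -> HIT, frames=[5,4,3] (faults so far: 5)
  FIFO total faults: 5
--- LRU ---
  step 0: ref 1 -> FAULT, frames=[1,-,-] (faults so far: 1)
  step 1: ref 2 -> FAULT, frames=[1,2,-] (faults so far: 2)
  step 2: ref 2 -> HIT, frames=[1,2,-] (faults so far: 2)
  step 3: ref 3 -> FAULT, frames=[1,2,3] (faults so far: 3)
  step 4: ref 1 -> HIT, frames=[1,2,3] (faults so far: 3)
  step 5: ref 5 -> FAULT, evict 2, frames=[1,5,3] (faults so far: 4)
  step 6: ref 4 -> FAULT, evict 3, frames=[1,5,4] (faults so far: 5)
  step 7: ref 3 -> FAULT, evict 1, frames=[3,5,4] (faults so far: 6)
  step 8: ref 3 -> HIT, frames=[3,5,4] (faults so far: 6)
  step 9: ref 3 -> HIT, frames=[3,5,4] (faults so far: 6)
  LRU total faults: 6
--- Optimal ---
  step 0: ref 1 -> FAULT, frames=[1,-,-] (faults so far: 1)
  step 1: ref 2 -> FAULT, frames=[1,2,-] (faults so far: 2)
  step 2: ref 2 -> HIT, frames=[1,2,-] (faults so far: 2)
  step 3: ref 3 -> FAULT, frames=[1,2,3] (faults so far: 3)
  step 4: ref 1 -> HIT, frames=[1,2,3] (faults so far: 3)
  step 5: ref 5 -> FAULT, evict 1, frames=[5,2,3] (faults so far: 4)
  step 6: ref 4 -> FAULT, evict 2, frames=[5,4,3] (faults so far: 5)
  step 7: ref 3 -> HIT, frames=[5,4,3] (faults so far: 5)
  step 8: ref 3 -> HIT, frames=[5,4,3] (faults so far: 5)
  step 9: ref 3 -> HIT, frames=[5,4,3] (faults so far: 5)
  Optimal total faults: 5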